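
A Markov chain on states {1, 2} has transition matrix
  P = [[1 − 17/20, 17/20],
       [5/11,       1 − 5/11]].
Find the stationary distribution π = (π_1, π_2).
π_1 = 100/287, π_2 = 187/287

Solve πP = π with π_1 + π_2 = 1. From πP = π: π_1 · (1 − 17/20) + π_2 · 5/11 = π_1 ⇒ π_2 · 5/11 = π_1 · 17/20 ⇒ π_2/π_1 = (17/20)/(5/11) = 187/100. Together with π_1 + π_2 = 1:
  π_1 = (5/11)/(17/20 + 5/11) = (5/11)/(287/220) = 100/287,
  π_2 = (17/20)/(17/20 + 5/11) = (17/20)/(287/220) = 187/287.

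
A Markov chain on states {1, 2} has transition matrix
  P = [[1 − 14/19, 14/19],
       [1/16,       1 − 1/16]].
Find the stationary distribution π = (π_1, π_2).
π_1 = 19/243, π_2 = 224/243

Solve πP = π with π_1 + π_2 = 1. From πP = π: π_1 · (1 − 14/19) + π_2 · 1/16 = π_1 ⇒ π_2 · 1/16 = π_1 · 14/19 ⇒ π_2/π_1 = (14/19)/(1/16) = 224/19. Together with π_1 + π_2 = 1:
  π_1 = (1/16)/(14/19 + 1/16) = (1/16)/(243/304) = 19/243,
  π_2 = (14/19)/(14/19 + 1/16) = (14/19)/(243/304) = 224/243.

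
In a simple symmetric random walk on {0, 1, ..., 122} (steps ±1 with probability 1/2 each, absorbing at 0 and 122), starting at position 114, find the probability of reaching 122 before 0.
P(hit 122 before 0) = 114/122 = 57/61

Let u_k = P(hit 122 before 0 | start at k). Then u_0 = 0, u_122 = 1, and u_k = u_{k-1}/2 + u_{k+1}/2 for 1 ≤ k ≤ 121. This harmonic recurrence is solved by u_k = k/122, giving u_114 = 114/122 = 57/61.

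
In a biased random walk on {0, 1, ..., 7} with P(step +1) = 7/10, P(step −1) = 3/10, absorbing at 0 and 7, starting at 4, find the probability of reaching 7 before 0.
P(hit 7 before 0) = (1 − (3/7)^4) / (1 − (3/7)^7) = 198940/205339

Let u_k denote P(reach 7 before 0 | start at k). Boundary: u_0 = 0, u_7 = 1. Recurrence: u_k = 7/10·u_{k+1} + 3/10·u_{k-1} for 1 ≤ k ≤ 6. Try u_k = A + B·r^k with r = q/p = (3/10)/(7/10) = 3/7. Substitution satisfies the recurrence; boundary conditions give:
  u_k = (1 − r^k) / (1 − r^N) = (1 − (3/7)^4) / (1 − (3/7)^7) = 198940/205339.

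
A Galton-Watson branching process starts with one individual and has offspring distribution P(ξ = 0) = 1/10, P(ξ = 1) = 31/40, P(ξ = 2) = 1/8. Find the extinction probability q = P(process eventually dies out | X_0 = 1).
q = 4/5

The pgf is f(s) = 1/10 + 31/40·s + 1/8·s². The extinction probability q is the smallest fixed point of f in [0, 1]. Setting s = f(s):
  1/8·s² + (31/40 − 1)·s + 1/10 = 0
  1/8·s² − (1/10 + 1/8)·s + 1/10 = 0
which factors as (s − 1)·(1/8·s − 1/10) = 0, giving roots s = 1 and s = (1/10)/(1/8) = 4/5.
Mean offspring μ = 31/40 + 2·1/8 = 41/40 > 1 (supercritical), so q < 1. The extinction probability is the smaller root: q = (1/10)/(1/8) = 4/5.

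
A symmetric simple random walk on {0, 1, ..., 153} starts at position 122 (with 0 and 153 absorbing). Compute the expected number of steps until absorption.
E[τ | X_0 = 122] = 3782

Let v_k = E[τ | X_0 = k]. Boundary: v_0 = v_153 = 0. Recurrence: v_k = 1 + (v_{k-1} + v_{k+1})/2 for 1 ≤ k ≤ 152. The particular solution to v_k − (v_{k-1} + v_{k+1})/2 = 1 is v_k = −k^2. Adding homogeneous solution A + B k and matching boundaries gives v_k = k (153 − k). Substituting k = 122: v_122 = 122 · 31 = 3782.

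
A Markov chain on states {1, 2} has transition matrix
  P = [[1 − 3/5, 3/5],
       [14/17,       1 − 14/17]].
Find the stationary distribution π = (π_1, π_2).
π_1 = 70/121, π_2 = 51/121

Solve πP = π with π_1 + π_2 = 1. From πP = π: π_1 · (1 − 3/5) + π_2 · 14/17 = π_1 ⇒ π_2 · 14/17 = π_1 · 3/5 ⇒ π_2/π_1 = (3/5)/(14/17) = 51/70. Together with π_1 + π_2 = 1:
  π_1 = (14/17)/(3/5 + 14/17) = (14/17)/(121/85) = 70/121,
  π_2 = (3/5)/(3/5 + 14/17) = (3/5)/(121/85) = 51/121.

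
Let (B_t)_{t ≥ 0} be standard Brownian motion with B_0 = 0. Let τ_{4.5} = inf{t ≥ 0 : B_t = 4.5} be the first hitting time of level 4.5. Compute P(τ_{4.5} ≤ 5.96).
P(τ_{4.5} ≤ 5.96) = 2(1 − Φ(4.5/√5.96)) = 2(1 − Φ(1.8433)) ≈ 0.0653

By the reflection principle for standard BM, P(τ_b ≤ t) = 2 · P(B_t ≥ b). Since B_t ~ N(0, t), P(B_t ≥ 4.5) = 1 − Φ(4.5/√t) = 1 − Φ(4.5/√5.96) = 1 − Φ(1.8433) ≈ 0.03264. Doubling: P(τ_{4.5} ≤ 5.96) ≈ 2 · 0.03264 = 0.06528 ≈ 0.0653.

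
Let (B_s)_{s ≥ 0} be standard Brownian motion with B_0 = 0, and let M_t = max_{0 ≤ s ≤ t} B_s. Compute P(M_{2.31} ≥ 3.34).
P(M_{2.31} ≥ 3.34) = 2·P(B_{2.31} ≥ 3.34) = 2(1 − Φ(3.34/√2.31)) ≈ 0.0280

By the reflection principle for Brownian motion, P(M_t ≥ a) = 2 · P(B_t ≥ a) for a ≥ 0. Since B_t ~ N(0, t), P(B_t ≥ 3.34) = 1 − Φ(3.34/√t) = 1 − Φ(3.34/√2.31) = 1 − Φ(2.1976). So
  P(M_{2.31} ≥ 3.34) = 2(1 − Φ(2.1976)) ≈ 0.0280.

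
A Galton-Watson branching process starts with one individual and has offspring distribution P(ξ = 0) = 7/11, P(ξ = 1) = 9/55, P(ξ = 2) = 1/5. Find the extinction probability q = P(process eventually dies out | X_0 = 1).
q = 1

Mean offspring μ = 0·7/11 + 1·9/55 + 2·1/5 = 31/55 ≤ 1. For μ ≤ 1 with offspring not concentrated at 1, the Galton-Watson process goes extinct almost surely, so q = 1.
(Algebraic check: The pgf is f(s) = 7/11 + 9/55·s + 1/5·s². The extinction probability q is the smallest fixed point of f in [0, 1]. Setting s = f(s):
  1/5·s² + (9/55 − 1)·s + 7/11 = 0
  1/5·s² − (7/11 + 1/5)·s + 7/11 = 0
which factors as (s − 1)·(1/5·s − 7/11) = 0, giving roots s = 1 and s = (7/11)/(1/5) = 35/11. Since 35/11 ≥ 1, the smallest root in [0, 1] is s = 1.)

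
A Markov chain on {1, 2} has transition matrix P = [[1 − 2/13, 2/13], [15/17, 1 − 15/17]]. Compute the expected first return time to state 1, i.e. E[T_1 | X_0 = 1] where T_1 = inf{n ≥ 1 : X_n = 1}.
E[T_1 | X_0 = 1] = 1/π_1 = 229/195

For an irreducible recurrent Markov chain with stationary distribution π, E[T_i | X_0 = i] = 1/π_i (Kac's formula). Here π_1 = (15/17)/(2/13 + 15/17) = (15/17)/(229/221) = 195/229, so E[T_1 | X_0 = 1] = 1/π_1 = (2/13 + 15/17)/(15/17) = (229/221)/(15/17) = 229/195.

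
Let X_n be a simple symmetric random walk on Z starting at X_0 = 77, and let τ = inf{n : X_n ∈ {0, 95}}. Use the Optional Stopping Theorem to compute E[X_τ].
E[X_τ] = 77

X_n is a martingale and τ is a bounded-mean stopping time (indeed τ is finite a.s. with bounded expectation since the walk is in a bounded region). By the OST, E[X_τ] = E[X_0] = 77. Equivalently: E[X_τ] = 95 · P(hit 95 first) + 0 · P(hit 0 first) = 95 · (77/95) = 77.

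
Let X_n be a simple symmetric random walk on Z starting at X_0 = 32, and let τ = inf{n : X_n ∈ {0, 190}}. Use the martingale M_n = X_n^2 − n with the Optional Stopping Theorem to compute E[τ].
E[τ] = 5056

M_n = X_n^2 − n is a martingale (since E[X_{n+1}^2 | F_n] = X_n^2 + 1). By OST (τ has finite mean in a bounded region), E[M_τ] = E[M_0] = X_0^2 − 0 = 32^2 = 1024. Also E[M_τ] = E[X_τ^2] − E[τ]. The walk exits at 0 or 190, with P(hit 190 first) = 32/190, so E[X_τ^2] = 190^2 · 32/190 + 0 = 6080. Thus E[τ] = E[X_τ^2] − E[M_τ] = 6080 − 1024 = 5056 = 32(190 − 32) = 5056.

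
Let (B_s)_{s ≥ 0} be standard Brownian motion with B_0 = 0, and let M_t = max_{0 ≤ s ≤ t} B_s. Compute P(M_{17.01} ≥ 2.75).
P(M_{17.01} ≥ 2.75) = 2·P(B_{17.01} ≥ 2.75) = 2(1 − Φ(2.75/√17.01)) ≈ 0.5049

By the reflection principle for Brownian motion, P(M_t ≥ a) = 2 · P(B_t ≥ a) for a ≥ 0. Since B_t ~ N(0, t), P(B_t ≥ 2.75) = 1 − Φ(2.75/√t) = 1 − Φ(2.75/√17.01) = 1 − Φ(0.6668). So
  P(M_{17.01} ≥ 2.75) = 2(1 − Φ(0.6668)) ≈ 0.5049.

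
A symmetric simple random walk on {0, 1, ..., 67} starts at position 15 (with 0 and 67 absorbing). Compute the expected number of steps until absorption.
E[τ | X_0 = 15] = 780

Let v_k = E[τ | X_0 = k]. Boundary: v_0 = v_67 = 0. Recurrence: v_k = 1 + (v_{k-1} + v_{k+1})/2 for 1 ≤ k ≤ 66. The particular solution to v_k − (v_{k-1} + v_{k+1})/2 = 1 is v_k = −k^2. Adding homogeneous solution A + B k and matching boundaries gives v_k = k (67 − k). Substituting k = 15: v_15 = 15 · 52 = 780.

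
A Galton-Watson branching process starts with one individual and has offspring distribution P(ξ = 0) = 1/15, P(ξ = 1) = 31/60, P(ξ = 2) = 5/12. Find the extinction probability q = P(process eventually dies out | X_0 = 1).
q = 4/25

The pgf is f(s) = 1/15 + 31/60·s + 5/12·s². The extinction probability q is the smallest fixed point of f in [0, 1]. Setting s = f(s):
  5/12·s² + (31/60 − 1)·s + 1/15 = 0
  5/12·s² − (1/15 + 5/12)·s + 1/15 = 0
which factors as (s − 1)·(5/12·s − 1/15) = 0, giving roots s = 1 and s = (1/15)/(5/12) = 4/25.
Mean offspring μ = 31/60 + 2·5/12 = 27/20 > 1 (supercritical), so q < 1. The extinction probability is the smaller root: q = (1/15)/(5/12) = 4/25.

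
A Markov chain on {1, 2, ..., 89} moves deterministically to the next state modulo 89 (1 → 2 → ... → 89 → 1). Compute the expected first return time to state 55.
E[T_55 | X_0 = 55] = 89

The chain cycles deterministically, so starting at state 55 it returns in exactly 89 steps. Equivalently, the stationary distribution is uniform π_j = 1/89 for every state j, so by Kac's formula E[T_55] = 1/π_55 = 89.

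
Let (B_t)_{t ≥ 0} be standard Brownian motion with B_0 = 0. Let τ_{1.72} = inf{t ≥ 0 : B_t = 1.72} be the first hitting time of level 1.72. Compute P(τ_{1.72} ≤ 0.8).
P(τ_{1.72} ≤ 0.8) = 2(1 − Φ(1.72/√0.8)) = 2(1 − Φ(1.9230)) ≈ 0.0545

By the reflection principle for standard BM, P(τ_b ≤ t) = 2 · P(B_t ≥ b). Since B_t ~ N(0, t), P(B_t ≥ 1.72) = 1 − Φ(1.72/√t) = 1 − Φ(1.72/√0.8) = 1 − Φ(1.9230) ≈ 0.02724. Doubling: P(τ_{1.72} ≤ 0.8) ≈ 2 · 0.02724 = 0.05448 ≈ 0.0545.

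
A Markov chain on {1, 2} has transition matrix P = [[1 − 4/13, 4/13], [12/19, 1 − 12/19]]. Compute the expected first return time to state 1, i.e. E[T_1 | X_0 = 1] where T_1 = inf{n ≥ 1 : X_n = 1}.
E[T_1 | X_0 = 1] = 1/π_1 = 58/39

For an irreducible recurrent Markov chain with stationary distribution π, E[T_i | X_0 = i] = 1/π_i (Kac's formula). Here π_1 = (12/19)/(4/13 + 12/19) = (12/19)/(232/247) = 39/58, so E[T_1 | X_0 = 1] = 1/π_1 = (4/13 + 12/19)/(12/19) = (232/247)/(12/19) = 58/39.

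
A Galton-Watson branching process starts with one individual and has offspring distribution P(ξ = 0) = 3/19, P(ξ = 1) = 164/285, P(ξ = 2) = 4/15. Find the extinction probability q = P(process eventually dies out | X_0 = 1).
q = 45/76

The pgf is f(s) = 3/19 + 164/285·s + 4/15·s². The extinction probability q is the smallest fixed point of f in [0, 1]. Setting s = f(s):
  4/15·s² + (164/285 − 1)·s + 3/19 = 0
  4/15·s² − (3/19 + 4/15)·s + 3/19 = 0
which factors as (s − 1)·(4/15·s − 3/19) = 0, giving roots s = 1 and s = (3/19)/(4/15) = 45/76.
Mean offspring μ = 164/285 + 2·4/15 = 316/285 > 1 (supercritical), so q < 1. The extinction probability is the smaller root: q = (3/19)/(4/15) = 45/76.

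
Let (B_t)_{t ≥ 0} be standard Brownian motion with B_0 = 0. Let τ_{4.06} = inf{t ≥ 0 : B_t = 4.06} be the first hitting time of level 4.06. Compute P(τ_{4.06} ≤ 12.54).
P(τ_{4.06} ≤ 12.54) = 2(1 − Φ(4.06/√12.54)) = 2(1 − Φ(1.1465)) ≈ 0.2516

By the reflection principle for standard BM, P(τ_b ≤ t) = 2 · P(B_t ≥ b). Since B_t ~ N(0, t), P(B_t ≥ 4.06) = 1 − Φ(4.06/√t) = 1 − Φ(4.06/√12.54) = 1 − Φ(1.1465) ≈ 0.12579. Doubling: P(τ_{4.06} ≤ 12.54) ≈ 2 · 0.12579 = 0.25158 ≈ 0.2516.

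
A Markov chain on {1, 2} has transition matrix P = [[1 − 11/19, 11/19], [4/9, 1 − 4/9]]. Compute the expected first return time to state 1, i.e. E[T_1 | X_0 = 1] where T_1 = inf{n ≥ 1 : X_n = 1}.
E[T_1 | X_0 = 1] = 1/π_1 = 175/76

For an irreducible recurrent Markov chain with stationary distribution π, E[T_i | X_0 = i] = 1/π_i (Kac's formula). Here π_1 = (4/9)/(11/19 + 4/9) = (4/9)/(175/171) = 76/175, so E[T_1 | X_0 = 1] = 1/π_1 = (11/19 + 4/9)/(4/9) = (175/171)/(4/9) = 175/76.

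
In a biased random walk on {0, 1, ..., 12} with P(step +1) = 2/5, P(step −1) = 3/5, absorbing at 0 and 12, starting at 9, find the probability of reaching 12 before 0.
P(hit 12 before 0) = (1 − (3/2)^9) / (1 − (3/2)^12) = 8072/27755

Let u_k denote P(reach 12 before 0 | start at k). Boundary: u_0 = 0, u_12 = 1. Recurrence: u_k = 2/5·u_{k+1} + 3/5·u_{k-1} for 1 ≤ k ≤ 11. Try u_k = A + B·r^k with r = q/p = (3/5)/(2/5) = 3/2. Substitution satisfies the recurrence; boundary conditions give:
  u_k = (1 − r^k) / (1 − r^N) = (1 − (3/2)^9) / (1 − (3/2)^12) = 8072/27755.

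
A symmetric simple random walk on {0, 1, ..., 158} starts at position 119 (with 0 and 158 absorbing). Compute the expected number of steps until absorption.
E[τ | X_0 = 119] = 4641

Let v_k = E[τ | X_0 = k]. Boundary: v_0 = v_158 = 0. Recurrence: v_k = 1 + (v_{k-1} + v_{k+1})/2 for 1 ≤ k ≤ 157. The particular solution to v_k − (v_{k-1} + v_{k+1})/2 = 1 is v_k = −k^2. Adding homogeneous solution A + B k and matching boundaries gives v_k = k (158 − k). Substituting k = 119: v_119 = 119 · 39 = 4641.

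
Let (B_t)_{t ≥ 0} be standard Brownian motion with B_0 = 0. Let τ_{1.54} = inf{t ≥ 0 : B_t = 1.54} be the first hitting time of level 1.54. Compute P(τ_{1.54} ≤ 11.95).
P(τ_{1.54} ≤ 11.95) = 2(1 − Φ(1.54/√11.95)) = 2(1 − Φ(0.4455)) ≈ 0.6560

By the reflection principle for standard BM, P(τ_b ≤ t) = 2 · P(B_t ≥ b). Since B_t ~ N(0, t), P(B_t ≥ 1.54) = 1 − Φ(1.54/√t) = 1 − Φ(1.54/√11.95) = 1 − Φ(0.4455) ≈ 0.32798. Doubling: P(τ_{1.54} ≤ 11.95) ≈ 2 · 0.32798 = 0.65596 ≈ 0.6560.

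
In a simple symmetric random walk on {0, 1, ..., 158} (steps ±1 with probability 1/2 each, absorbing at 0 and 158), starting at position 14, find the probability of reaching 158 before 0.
P(hit 158 before 0) = 14/158 = 7/79

Let u_k = P(hit 158 before 0 | start at k). Then u_0 = 0, u_158 = 1, and u_k = u_{k-1}/2 + u_{k+1}/2 for 1 ≤ k ≤ 157. This harmonic recurrence is solved by u_k = k/158, giving u_14 = 14/158 = 7/79.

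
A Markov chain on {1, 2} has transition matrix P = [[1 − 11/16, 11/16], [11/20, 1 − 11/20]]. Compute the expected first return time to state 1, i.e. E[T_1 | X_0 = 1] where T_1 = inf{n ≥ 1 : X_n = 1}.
E[T_1 | X_0 = 1] = 1/π_1 = 9/4

For an irreducible recurrent Markov chain with stationary distribution π, E[T_i | X_0 = i] = 1/π_i (Kac's formula). Here π_1 = (11/20)/(11/16 + 11/20) = (11/20)/(99/80) = 4/9, so E[T_1 | X_0 = 1] = 1/π_1 = (11/16 + 11/20)/(11/20) = (99/80)/(11/20) = 9/4.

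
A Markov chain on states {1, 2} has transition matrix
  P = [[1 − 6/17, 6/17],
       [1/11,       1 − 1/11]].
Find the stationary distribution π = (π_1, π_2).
π_1 = 17/83, π_2 = 66/83

Solve πP = π with π_1 + π_2 = 1. From πP = π: π_1 · (1 − 6/17) + π_2 · 1/11 = π_1 ⇒ π_2 · 1/11 = π_1 · 6/17 ⇒ π_2/π_1 = (6/17)/(1/11) = 66/17. Together with π_1 + π_2 = 1:
  π_1 = (1/11)/(6/17 + 1/11) = (1/11)/(83/187) = 17/83,
  π_2 = (6/17)/(6/17 + 1/11) = (6/17)/(83/187) = 66/83.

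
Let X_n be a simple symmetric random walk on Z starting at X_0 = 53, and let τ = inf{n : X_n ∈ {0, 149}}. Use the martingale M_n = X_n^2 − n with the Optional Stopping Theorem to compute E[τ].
E[τ] = 5088

M_n = X_n^2 − n is a martingale (since E[X_{n+1}^2 | F_n] = X_n^2 + 1). By OST (τ has finite mean in a bounded region), E[M_τ] = E[M_0] = X_0^2 − 0 = 53^2 = 2809. Also E[M_τ] = E[X_τ^2] − E[τ]. The walk exits at 0 or 149, with P(hit 149 first) = 53/149, so E[X_τ^2] = 149^2 · 53/149 + 0 = 7897. Thus E[τ] = E[X_τ^2] − E[M_τ] = 7897 − 2809 = 5088 = 53(149 − 53) = 5088.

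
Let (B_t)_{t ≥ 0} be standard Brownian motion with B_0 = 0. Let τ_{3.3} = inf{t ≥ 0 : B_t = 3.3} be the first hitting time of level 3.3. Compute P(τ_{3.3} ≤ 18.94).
P(τ_{3.3} ≤ 18.94) = 2(1 − Φ(3.3/√18.94)) = 2(1 − Φ(0.7583)) ≈ 0.4483

By the reflection principle for standard BM, P(τ_b ≤ t) = 2 · P(B_t ≥ b). Since B_t ~ N(0, t), P(B_t ≥ 3.3) = 1 − Φ(3.3/√t) = 1 − Φ(3.3/√18.94) = 1 − Φ(0.7583) ≈ 0.22414. Doubling: P(τ_{3.3} ≤ 18.94) ≈ 2 · 0.22414 = 0.44828 ≈ 0.4483.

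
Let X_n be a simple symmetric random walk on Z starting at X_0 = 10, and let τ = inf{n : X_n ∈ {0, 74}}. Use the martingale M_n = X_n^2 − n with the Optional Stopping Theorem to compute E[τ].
E[τ] = 640

M_n = X_n^2 − n is a martingale (since E[X_{n+1}^2 | F_n] = X_n^2 + 1). By OST (τ has finite mean in a bounded region), E[M_τ] = E[M_0] = X_0^2 − 0 = 10^2 = 100. Also E[M_τ] = E[X_τ^2] − E[τ]. The walk exits at 0 or 74, with P(hit 74 first) = 10/74, so E[X_τ^2] = 74^2 · 10/74 + 0 = 740. Thus E[τ] = E[X_τ^2] − E[M_τ] = 740 − 100 = 640 = 10(74 − 10) = 640.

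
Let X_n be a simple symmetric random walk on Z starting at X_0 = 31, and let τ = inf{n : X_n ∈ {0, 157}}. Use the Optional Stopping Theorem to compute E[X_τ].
E[X_τ] = 31

X_n is a martingale and τ is a bounded-mean stopping time (indeed τ is finite a.s. with bounded expectation since the walk is in a bounded region). By the OST, E[X_τ] = E[X_0] = 31. Equivalently: E[X_τ] = 157 · P(hit 157 first) + 0 · P(hit 0 first) = 157 · (31/157) = 31.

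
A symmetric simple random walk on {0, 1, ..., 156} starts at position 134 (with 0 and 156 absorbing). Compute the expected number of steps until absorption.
E[τ | X_0 = 134] = 2948

Let v_k = E[τ | X_0 = k]. Boundary: v_0 = v_156 = 0. Recurrence: v_k = 1 + (v_{k-1} + v_{k+1})/2 for 1 ≤ k ≤ 155. The particular solution to v_k − (v_{k-1} + v_{k+1})/2 = 1 is v_k = −k^2. Adding homogeneous solution A + B k and matching boundaries gives v_k = k (156 − k). Substituting k = 134: v_134 = 134 · 22 = 2948.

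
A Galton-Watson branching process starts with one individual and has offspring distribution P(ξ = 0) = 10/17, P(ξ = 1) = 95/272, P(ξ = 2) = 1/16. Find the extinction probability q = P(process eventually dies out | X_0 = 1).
q = 1

Mean offspring μ = 0·10/17 + 1·95/272 + 2·1/16 = 129/272 ≤ 1. For μ ≤ 1 with offspring not concentrated at 1, the Galton-Watson process goes extinct almost surely, so q = 1.
(Algebraic check: The pgf is f(s) = 10/17 + 95/272·s + 1/16·s². The extinction probability q is the smallest fixed point of f in [0, 1]. Setting s = f(s):
  1/16·s² + (95/272 − 1)·s + 10/17 = 0
  1/16·s² − (10/17 + 1/16)·s + 10/17 = 0
which factors as (s − 1)·(1/16·s − 10/17) = 0, giving roots s = 1 and s = (10/17)/(1/16) = 160/17. Since 160/17 ≥ 1, the smallest root in [0, 1] is s = 1.)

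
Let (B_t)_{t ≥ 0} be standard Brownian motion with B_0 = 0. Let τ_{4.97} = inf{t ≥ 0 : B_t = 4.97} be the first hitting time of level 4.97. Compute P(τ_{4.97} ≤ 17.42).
P(τ_{4.97} ≤ 17.42) = 2(1 − Φ(4.97/√17.42)) = 2(1 − Φ(1.1908)) ≈ 0.2337

By the reflection principle for standard BM, P(τ_b ≤ t) = 2 · P(B_t ≥ b). Since B_t ~ N(0, t), P(B_t ≥ 4.97) = 1 − Φ(4.97/√t) = 1 − Φ(4.97/√17.42) = 1 − Φ(1.1908) ≈ 0.11687. Doubling: P(τ_{4.97} ≤ 17.42) ≈ 2 · 0.11687 = 0.23374 ≈ 0.2337.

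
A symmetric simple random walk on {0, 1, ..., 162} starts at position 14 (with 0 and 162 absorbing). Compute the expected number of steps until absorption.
E[τ | X_0 = 14] = 2072

Let v_k = E[τ | X_0 = k]. Boundary: v_0 = v_162 = 0. Recurrence: v_k = 1 + (v_{k-1} + v_{k+1})/2 for 1 ≤ k ≤ 161. The particular solution to v_k − (v_{k-1} + v_{k+1})/2 = 1 is v_k = −k^2. Adding homogeneous solution A + B k and matching boundaries gives v_k = k (162 − k). Substituting k = 14: v_14 = 14 · 148 = 2072.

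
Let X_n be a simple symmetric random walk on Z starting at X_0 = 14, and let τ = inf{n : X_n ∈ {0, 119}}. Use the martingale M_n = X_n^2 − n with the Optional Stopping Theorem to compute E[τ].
E[τ] = 1470

M_n = X_n^2 − n is a martingale (since E[X_{n+1}^2 | F_n] = X_n^2 + 1). By OST (τ has finite mean in a bounded region), E[M_τ] = E[M_0] = X_0^2 − 0 = 14^2 = 196. Also E[M_τ] = E[X_τ^2] − E[τ]. The walk exits at 0 or 119, with P(hit 119 first) = 14/119, so E[X_τ^2] = 119^2 · 14/119 + 0 = 1666. Thus E[τ] = E[X_τ^2] − E[M_τ] = 1666 − 196 = 1470 = 14(119 − 14) = 1470.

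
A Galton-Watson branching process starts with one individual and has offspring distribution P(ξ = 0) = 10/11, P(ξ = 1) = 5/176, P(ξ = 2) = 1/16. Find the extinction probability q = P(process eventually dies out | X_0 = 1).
q = 1

Mean offspring μ = 0·10/11 + 1·5/176 + 2·1/16 = 27/176 ≤ 1. For μ ≤ 1 with offspring not concentrated at 1, the Galton-Watson process goes extinct almost surely, so q = 1.
(Algebraic check: The pgf is f(s) = 10/11 + 5/176·s + 1/16·s². The extinction probability q is the smallest fixed point of f in [0, 1]. Setting s = f(s):
  1/16·s² + (5/176 − 1)·s + 10/11 = 0
  1/16·s² − (10/11 + 1/16)·s + 10/11 = 0
which factors as (s − 1)·(1/16·s − 10/11) = 0, giving roots s = 1 and s = (10/11)/(1/16) = 160/11. Since 160/11 ≥ 1, the smallest root in [0, 1] is s = 1.)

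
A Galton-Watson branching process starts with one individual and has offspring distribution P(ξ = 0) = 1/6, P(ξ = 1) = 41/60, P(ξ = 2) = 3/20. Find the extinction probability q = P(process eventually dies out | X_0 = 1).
q = 1

Mean offspring μ = 0·1/6 + 1·41/60 + 2·3/20 = 59/60 ≤ 1. For μ ≤ 1 with offspring not concentrated at 1, the Galton-Watson process goes extinct almost surely, so q = 1.
(Algebraic check: The pgf is f(s) = 1/6 + 41/60·s + 3/20·s². The extinction probability q is the smallest fixed point of f in [0, 1]. Setting s = f(s):
  3/20·s² + (41/60 − 1)·s + 1/6 = 0
  3/20·s² − (1/6 + 3/20)·s + 1/6 = 0
which factors as (s − 1)·(3/20·s − 1/6) = 0, giving roots s = 1 and s = (1/6)/(3/20) = 10/9. Since 10/9 ≥ 1, the smallest root in [0, 1] is s = 1.)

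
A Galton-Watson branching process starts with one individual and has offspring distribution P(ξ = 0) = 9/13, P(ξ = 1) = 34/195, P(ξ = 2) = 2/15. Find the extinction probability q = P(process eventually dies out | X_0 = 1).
q = 1

Mean offspring μ = 0·9/13 + 1·34/195 + 2·2/15 = 86/195 ≤ 1. For μ ≤ 1 with offspring not concentrated at 1, the Galton-Watson process goes extinct almost surely, so q = 1.
(Algebraic check: The pgf is f(s) = 9/13 + 34/195·s + 2/15·s². The extinction probability q is the smallest fixed point of f in [0, 1]. Setting s = f(s):
  2/15·s² + (34/195 − 1)·s + 9/13 = 0
  2/15·s² − (9/13 + 2/15)·s + 9/13 = 0
which factors as (s − 1)·(2/15·s − 9/13) = 0, giving roots s = 1 and s = (9/13)/(2/15) = 135/26. Since 135/26 ≥ 1, the smallest root in [0, 1] is s = 1.)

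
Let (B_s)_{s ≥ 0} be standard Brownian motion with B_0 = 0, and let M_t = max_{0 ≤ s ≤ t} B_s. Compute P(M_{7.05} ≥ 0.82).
P(M_{7.05} ≥ 0.82) = 2·P(B_{7.05} ≥ 0.82) = 2(1 − Φ(0.82/√7.05)) ≈ 0.7575

By the reflection principle for Brownian motion, P(M_t ≥ a) = 2 · P(B_t ≥ a) for a ≥ 0. Since B_t ~ N(0, t), P(B_t ≥ 0.82) = 1 − Φ(0.82/√t) = 1 − Φ(0.82/√7.05) = 1 − Φ(0.3088). So
  P(M_{7.05} ≥ 0.82) = 2(1 − Φ(0.3088)) ≈ 0.7575.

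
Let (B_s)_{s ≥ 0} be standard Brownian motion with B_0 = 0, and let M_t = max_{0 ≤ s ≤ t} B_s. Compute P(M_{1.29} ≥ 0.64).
P(M_{1.29} ≥ 0.64) = 2·P(B_{1.29} ≥ 0.64) = 2(1 − Φ(0.64/√1.29)) ≈ 0.5731

By the reflection principle for Brownian motion, P(M_t ≥ a) = 2 · P(B_t ≥ a) for a ≥ 0. Since B_t ~ N(0, t), P(B_t ≥ 0.64) = 1 − Φ(0.64/√t) = 1 − Φ(0.64/√1.29) = 1 − Φ(0.5635). So
  P(M_{1.29} ≥ 0.64) = 2(1 − Φ(0.5635)) ≈ 0.5731.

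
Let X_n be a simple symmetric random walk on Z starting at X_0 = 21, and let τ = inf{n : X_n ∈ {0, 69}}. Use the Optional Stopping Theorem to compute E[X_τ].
E[X_τ] = 21

X_n is a martingale and τ is a bounded-mean stopping time (indeed τ is finite a.s. with bounded expectation since the walk is in a bounded region). By the OST, E[X_τ] = E[X_0] = 21. Equivalently: E[X_τ] = 69 · P(hit 69 first) + 0 · P(hit 0 first) = 69 · (21/69) = 21.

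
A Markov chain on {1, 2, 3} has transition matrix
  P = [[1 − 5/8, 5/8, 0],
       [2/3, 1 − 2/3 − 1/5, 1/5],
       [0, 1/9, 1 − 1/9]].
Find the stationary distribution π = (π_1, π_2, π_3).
π = (8/29, 15/58, 27/58)

This is a birth-death chain on three states, which satisfies detailed balance: π_1 · P_{12} = π_2 · P_{21} and π_2 · P_{23} = π_3 · P_{32}.
From π_1 · 5/8 = π_2 · 2/3: π_2/π_1 = (5/8)/(2/3) = 15/16.
From π_2 · 1/5 = π_3 · 1/9: π_3/π_2 = (1/5)/(1/9) = 9/5.
Take π_1 proportional to 1; then unnormalized π = (1, 15/16, 27/16). Normalize by dividing by the sum 29/8:
  π = (8/29, 15/58, 27/58).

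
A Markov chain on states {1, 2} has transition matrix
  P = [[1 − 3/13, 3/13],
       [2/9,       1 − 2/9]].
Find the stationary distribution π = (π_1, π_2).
π_1 = 26/53, π_2 = 27/53

Solve πP = π with π_1 + π_2 = 1. From πP = π: π_1 · (1 − 3/13) + π_2 · 2/9 = π_1 ⇒ π_2 · 2/9 = π_1 · 3/13 ⇒ π_2/π_1 = (3/13)/(2/9) = 27/26. Together with π_1 + π_2 = 1:
  π_1 = (2/9)/(3/13 + 2/9) = (2/9)/(53/117) = 26/53,
  π_2 = (3/13)/(3/13 + 2/9) = (3/13)/(53/117) = 27/53.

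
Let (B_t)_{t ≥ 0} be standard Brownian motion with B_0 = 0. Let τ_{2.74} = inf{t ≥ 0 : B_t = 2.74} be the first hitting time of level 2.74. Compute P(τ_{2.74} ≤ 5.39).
P(τ_{2.74} ≤ 5.39) = 2(1 − Φ(2.74/√5.39)) = 2(1 − Φ(1.1802)) ≈ 0.2379

By the reflection principle for standard BM, P(τ_b ≤ t) = 2 · P(B_t ≥ b). Since B_t ~ N(0, t), P(B_t ≥ 2.74) = 1 − Φ(2.74/√t) = 1 − Φ(2.74/√5.39) = 1 − Φ(1.1802) ≈ 0.11896. Doubling: P(τ_{2.74} ≤ 5.39) ≈ 2 · 0.11896 = 0.23792 ≈ 0.2379.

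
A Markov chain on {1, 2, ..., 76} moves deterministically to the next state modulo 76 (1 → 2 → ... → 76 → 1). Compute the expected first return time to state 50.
E[T_50 | X_0 = 50] = 76

The chain cycles deterministically, so starting at state 50 it returns in exactly 76 steps. Equivalently, the stationary distribution is uniform π_j = 1/76 for every state j, so by Kac's formula E[T_50] = 1/π_50 = 76.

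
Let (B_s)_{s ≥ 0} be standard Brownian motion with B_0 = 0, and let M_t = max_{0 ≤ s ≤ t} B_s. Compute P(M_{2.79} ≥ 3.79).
P(M_{2.79} ≥ 3.79) = 2·P(B_{2.79} ≥ 3.79) = 2(1 − Φ(3.79/√2.79)) ≈ 0.0233

By the reflection principle for Brownian motion, P(M_t ≥ a) = 2 · P(B_t ≥ a) for a ≥ 0. Since B_t ~ N(0, t), P(B_t ≥ 3.79) = 1 − Φ(3.79/√t) = 1 − Φ(3.79/√2.79) = 1 − Φ(2.2690). So
  P(M_{2.79} ≥ 3.79) = 2(1 − Φ(2.2690)) ≈ 0.0233.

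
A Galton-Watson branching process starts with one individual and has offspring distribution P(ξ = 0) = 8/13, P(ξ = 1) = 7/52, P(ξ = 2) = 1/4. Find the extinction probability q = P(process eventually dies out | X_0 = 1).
q = 1

Mean offspring μ = 0·8/13 + 1·7/52 + 2·1/4 = 33/52 ≤ 1. For μ ≤ 1 with offspring not concentrated at 1, the Galton-Watson process goes extinct almost surely, so q = 1.
(Algebraic check: The pgf is f(s) = 8/13 + 7/52·s + 1/4·s². The extinction probability q is the smallest fixed point of f in [0, 1]. Setting s = f(s):
  1/4·s² + (7/52 − 1)·s + 8/13 = 0
  1/4·s² − (8/13 + 1/4)·s + 8/13 = 0
which factors as (s − 1)·(1/4·s − 8/13) = 0, giving roots s = 1 and s = (8/13)/(1/4) = 32/13. Since 32/13 ≥ 1, the smallest root in [0, 1] is s = 1.)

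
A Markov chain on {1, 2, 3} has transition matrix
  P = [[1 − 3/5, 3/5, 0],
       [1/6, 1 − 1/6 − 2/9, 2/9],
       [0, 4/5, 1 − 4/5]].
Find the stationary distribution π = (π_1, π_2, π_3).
π = (5/28, 9/14, 5/28)

This is a birth-death chain on three states, which satisfies detailed balance: π_1 · P_{12} = π_2 · P_{21} and π_2 · P_{23} = π_3 · P_{32}.
From π_1 · 3/5 = π_2 · 1/6: π_2/π_1 = (3/5)/(1/6) = 18/5.
From π_2 · 2/9 = π_3 · 4/5: π_3/π_2 = (2/9)/(4/5) = 5/18.
Take π_1 proportional to 1; then unnormalized π = (1, 18/5, 1). Normalize by dividing by the sum 28/5:
  π = (5/28, 9/14, 5/28).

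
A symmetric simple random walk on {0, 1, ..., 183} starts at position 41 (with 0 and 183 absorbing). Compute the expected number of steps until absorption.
E[τ | X_0 = 41] = 5822

Let v_k = E[τ | X_0 = k]. Boundary: v_0 = v_183 = 0. Recurrence: v_k = 1 + (v_{k-1} + v_{k+1})/2 for 1 ≤ k ≤ 182. The particular solution to v_k − (v_{k-1} + v_{k+1})/2 = 1 is v_k = −k^2. Adding homogeneous solution A + B k and matching boundaries gives v_k = k (183 − k). Substituting k = 41: v_41 = 41 · 142 = 5822.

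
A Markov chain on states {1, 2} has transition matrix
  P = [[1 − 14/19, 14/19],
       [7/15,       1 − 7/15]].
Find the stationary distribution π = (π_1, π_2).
π_1 = 19/49, π_2 = 30/49

Solve πP = π with π_1 + π_2 = 1. From πP = π: π_1 · (1 − 14/19) + π_2 · 7/15 = π_1 ⇒ π_2 · 7/15 = π_1 · 14/19 ⇒ π_2/π_1 = (14/19)/(7/15) = 30/19. Together with π_1 + π_2 = 1:
  π_1 = (7/15)/(14/19 + 7/15) = (7/15)/(343/285) = 19/49,
  π_2 = (14/19)/(14/19 + 7/15) = (14/19)/(343/285) = 30/49.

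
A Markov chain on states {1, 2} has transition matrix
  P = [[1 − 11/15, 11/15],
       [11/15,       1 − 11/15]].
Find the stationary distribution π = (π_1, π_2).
π_1 = 1/2, π_2 = 1/2

Solve πP = π with π_1 + π_2 = 1. From πP = π: π_1 · (1 − 11/15) + π_2 · 11/15 = π_1 ⇒ π_2 · 11/15 = π_1 · 11/15 ⇒ π_2/π_1 = (11/15)/(11/15) = 1. Together with π_1 + π_2 = 1:
  π_1 = (11/15)/(11/15 + 11/15) = (11/15)/(22/15) = 1/2,
  π_2 = (11/15)/(11/15 + 11/15) = (11/15)/(22/15) = 1/2.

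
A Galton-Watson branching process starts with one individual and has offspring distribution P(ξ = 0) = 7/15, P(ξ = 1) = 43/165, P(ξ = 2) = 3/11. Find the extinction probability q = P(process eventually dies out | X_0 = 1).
q = 1

Mean offspring μ = 0·7/15 + 1·43/165 + 2·3/11 = 133/165 ≤ 1. For μ ≤ 1 with offspring not concentrated at 1, the Galton-Watson process goes extinct almost surely, so q = 1.
(Algebraic check: The pgf is f(s) = 7/15 + 43/165·s + 3/11·s². The extinction probability q is the smallest fixed point of f in [0, 1]. Setting s = f(s):
  3/11·s² + (43/165 − 1)·s + 7/15 = 0
  3/11·s² − (7/15 + 3/11)·s + 7/15 = 0
which factors as (s − 1)·(3/11·s − 7/15) = 0, giving roots s = 1 and s = (7/15)/(3/11) = 77/45. Since 77/45 ≥ 1, the smallest root in [0, 1] is s = 1.)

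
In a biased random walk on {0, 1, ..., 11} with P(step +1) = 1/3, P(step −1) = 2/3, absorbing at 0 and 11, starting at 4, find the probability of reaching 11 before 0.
P(hit 11 before 0) = (1 − (2)^4) / (1 − (2)^11) = 15/2047

Let u_k denote P(reach 11 before 0 | start at k). Boundary: u_0 = 0, u_11 = 1. Recurrence: u_k = 1/3·u_{k+1} + 2/3·u_{k-1} for 1 ≤ k ≤ 10. Try u_k = A + B·r^k with r = q/p = (2/3)/(1/3) = 2. Substitution satisfies the recurrence; boundary conditions give:
  u_k = (1 − r^k) / (1 − r^N) = (1 − (2)^4) / (1 − (2)^11) = 15/2047.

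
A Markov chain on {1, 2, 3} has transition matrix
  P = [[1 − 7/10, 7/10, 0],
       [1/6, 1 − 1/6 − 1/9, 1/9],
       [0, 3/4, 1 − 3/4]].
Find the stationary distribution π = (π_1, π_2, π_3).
π = (45/262, 189/262, 14/131)

This is a birth-death chain on three states, which satisfies detailed balance: π_1 · P_{12} = π_2 · P_{21} and π_2 · P_{23} = π_3 · P_{32}.
From π_1 · 7/10 = π_2 · 1/6: π_2/π_1 = (7/10)/(1/6) = 21/5.
From π_2 · 1/9 = π_3 · 3/4: π_3/π_2 = (1/9)/(3/4) = 4/27.
Take π_1 proportional to 1; then unnormalized π = (1, 21/5, 28/45). Normalize by dividing by the sum 262/45:
  π = (45/262, 189/262, 14/131).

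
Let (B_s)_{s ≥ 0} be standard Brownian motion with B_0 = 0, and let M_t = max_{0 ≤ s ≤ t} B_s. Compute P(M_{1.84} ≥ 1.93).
P(M_{1.84} ≥ 1.93) = 2·P(B_{1.84} ≥ 1.93) = 2(1 − Φ(1.93/√1.84)) ≈ 0.1548

By the reflection principle for Brownian motion, P(M_t ≥ a) = 2 · P(B_t ≥ a) for a ≥ 0. Since B_t ~ N(0, t), P(B_t ≥ 1.93) = 1 − Φ(1.93/√t) = 1 − Φ(1.93/√1.84) = 1 − Φ(1.4228). So
  P(M_{1.84} ≥ 1.93) = 2(1 − Φ(1.4228)) ≈ 0.1548.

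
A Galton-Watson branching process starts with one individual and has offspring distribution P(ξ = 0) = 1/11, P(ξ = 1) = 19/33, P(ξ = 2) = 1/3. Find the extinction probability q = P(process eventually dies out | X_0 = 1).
q = 3/11

The pgf is f(s) = 1/11 + 19/33·s + 1/3·s². The extinction probability q is the smallest fixed point of f in [0, 1]. Setting s = f(s):
  1/3·s² + (19/33 − 1)·s + 1/11 = 0
  1/3·s² − (1/11 + 1/3)·s + 1/11 = 0
which factors as (s − 1)·(1/3·s − 1/11) = 0, giving roots s = 1 and s = (1/11)/(1/3) = 3/11.
Mean offspring μ = 19/33 + 2·1/3 = 41/33 > 1 (supercritical), so q < 1. The extinction probability is the smaller root: q = (1/11)/(1/3) = 3/11.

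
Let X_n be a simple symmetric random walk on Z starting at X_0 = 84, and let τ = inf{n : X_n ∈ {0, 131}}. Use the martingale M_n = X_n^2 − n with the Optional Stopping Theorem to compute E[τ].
E[τ] = 3948

M_n = X_n^2 − n is a martingale (since E[X_{n+1}^2 | F_n] = X_n^2 + 1). By OST (τ has finite mean in a bounded region), E[M_τ] = E[M_0] = X_0^2 − 0 = 84^2 = 7056. Also E[M_τ] = E[X_τ^2] − E[τ]. The walk exits at 0 or 131, with P(hit 131 first) = 84/131, so E[X_τ^2] = 131^2 · 84/131 + 0 = 11004. Thus E[τ] = E[X_τ^2] − E[M_τ] = 11004 − 7056 = 3948 = 84(131 − 84) = 3948.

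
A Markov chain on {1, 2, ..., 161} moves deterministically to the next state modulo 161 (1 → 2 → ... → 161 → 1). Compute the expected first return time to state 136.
E[T_136 | X_0 = 136] = 161

The chain cycles deterministically, so starting at state 136 it returns in exactly 161 steps. Equivalently, the stationary distribution is uniform π_j = 1/161 for every state j, so by Kac's formula E[T_136] = 1/π_136 = 161.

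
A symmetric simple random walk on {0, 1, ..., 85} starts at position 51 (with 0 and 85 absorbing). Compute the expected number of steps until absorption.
E[τ | X_0 = 51] = 1734

Let v_k = E[τ | X_0 = k]. Boundary: v_0 = v_85 = 0. Recurrence: v_k = 1 + (v_{k-1} + v_{k+1})/2 for 1 ≤ k ≤ 84. The particular solution to v_k − (v_{k-1} + v_{k+1})/2 = 1 is v_k = −k^2. Adding homogeneous solution A + B k and matching boundaries gives v_k = k (85 − k). Substituting k = 51: v_51 = 51 · 34 = 1734.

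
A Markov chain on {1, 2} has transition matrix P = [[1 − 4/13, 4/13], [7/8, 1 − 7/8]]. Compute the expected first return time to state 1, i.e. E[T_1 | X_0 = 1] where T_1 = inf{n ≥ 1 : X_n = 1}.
E[T_1 | X_0 = 1] = 1/π_1 = 123/91

For an irreducible recurrent Markov chain with stationary distribution π, E[T_i | X_0 = i] = 1/π_i (Kac's formula). Here π_1 = (7/8)/(4/13 + 7/8) = (7/8)/(123/104) = 91/123, so E[T_1 | X_0 = 1] = 1/π_1 = (4/13 + 7/8)/(7/8) = (123/104)/(7/8) = 123/91.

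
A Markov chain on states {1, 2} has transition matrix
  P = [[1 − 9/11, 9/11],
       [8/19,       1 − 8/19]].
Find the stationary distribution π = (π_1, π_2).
π_1 = 88/259, π_2 = 171/259

Solve πP = π with π_1 + π_2 = 1. From πP = π: π_1 · (1 − 9/11) + π_2 · 8/19 = π_1 ⇒ π_2 · 8/19 = π_1 · 9/11 ⇒ π_2/π_1 = (9/11)/(8/19) = 171/88. Together with π_1 + π_2 = 1:
  π_1 = (8/19)/(9/11 + 8/19) = (8/19)/(259/209) = 88/259,
  π_2 = (9/11)/(9/11 + 8/19) = (9/11)/(259/209) = 171/259.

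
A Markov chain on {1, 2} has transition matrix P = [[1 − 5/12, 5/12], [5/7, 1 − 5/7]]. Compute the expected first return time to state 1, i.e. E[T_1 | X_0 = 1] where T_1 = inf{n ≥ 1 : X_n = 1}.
E[T_1 | X_0 = 1] = 1/π_1 = 19/12

For an irreducible recurrent Markov chain with stationary distribution π, E[T_i | X_0 = i] = 1/π_i (Kac's formula). Here π_1 = (5/7)/(5/12 + 5/7) = (5/7)/(95/84) = 12/19, so E[T_1 | X_0 = 1] = 1/π_1 = (5/12 + 5/7)/(5/7) = (95/84)/(5/7) = 19/12.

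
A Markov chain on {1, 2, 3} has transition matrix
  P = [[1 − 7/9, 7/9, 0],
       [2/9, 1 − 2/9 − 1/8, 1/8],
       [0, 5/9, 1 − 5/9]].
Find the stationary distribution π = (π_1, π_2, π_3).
π = (80/423, 280/423, 7/47)

This is a birth-death chain on three states, which satisfies detailed balance: π_1 · P_{12} = π_2 · P_{21} and π_2 · P_{23} = π_3 · P_{32}.
From π_1 · 7/9 = π_2 · 2/9: π_2/π_1 = (7/9)/(2/9) = 7/2.
From π_2 · 1/8 = π_3 · 5/9: π_3/π_2 = (1/8)/(5/9) = 9/40.
Take π_1 proportional to 1; then unnormalized π = (1, 7/2, 63/80). Normalize by dividing by the sum 423/80:
  π = (80/423, 280/423, 7/47).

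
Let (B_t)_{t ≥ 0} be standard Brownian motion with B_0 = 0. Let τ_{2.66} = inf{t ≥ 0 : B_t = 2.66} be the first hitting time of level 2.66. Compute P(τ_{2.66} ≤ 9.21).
P(τ_{2.66} ≤ 9.21) = 2(1 − Φ(2.66/√9.21)) = 2(1 − Φ(0.8765)) ≈ 0.3808

By the reflection principle for standard BM, P(τ_b ≤ t) = 2 · P(B_t ≥ b). Since B_t ~ N(0, t), P(B_t ≥ 2.66) = 1 − Φ(2.66/√t) = 1 − Φ(2.66/√9.21) = 1 − Φ(0.8765) ≈ 0.19038. Doubling: P(τ_{2.66} ≤ 9.21) ≈ 2 · 0.19038 = 0.38076 ≈ 0.3808.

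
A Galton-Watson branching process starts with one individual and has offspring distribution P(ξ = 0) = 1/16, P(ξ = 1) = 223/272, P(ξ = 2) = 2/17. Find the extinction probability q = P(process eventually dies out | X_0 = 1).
q = 17/32

The pgf is f(s) = 1/16 + 223/272·s + 2/17·s². The extinction probability q is the smallest fixed point of f in [0, 1]. Setting s = f(s):
  2/17·s² + (223/272 − 1)·s + 1/16 = 0
  2/17·s² − (1/16 + 2/17)·s + 1/16 = 0
which factors as (s − 1)·(2/17·s − 1/16) = 0, giving roots s = 1 and s = (1/16)/(2/17) = 17/32.
Mean offspring μ = 223/272 + 2·2/17 = 287/272 > 1 (supercritical), so q < 1. The extinction probability is the smaller root: q = (1/16)/(2/17) = 17/32.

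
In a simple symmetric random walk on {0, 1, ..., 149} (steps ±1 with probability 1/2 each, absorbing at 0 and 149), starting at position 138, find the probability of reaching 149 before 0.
P(hit 149 before 0) = 138/149

Let u_k = P(hit 149 before 0 | start at k). Then u_0 = 0, u_149 = 1, and u_k = u_{k-1}/2 + u_{k+1}/2 for 1 ≤ k ≤ 148. This harmonic recurrence is solved by u_k = k/149, giving u_138 = 138/149.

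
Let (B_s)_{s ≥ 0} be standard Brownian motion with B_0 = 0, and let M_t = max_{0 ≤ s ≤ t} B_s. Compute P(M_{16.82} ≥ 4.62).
P(M_{16.82} ≥ 4.62) = 2·P(B_{16.82} ≥ 4.62) = 2(1 − Φ(4.62/√16.82)) ≈ 0.2600

By the reflection principle for Brownian motion, P(M_t ≥ a) = 2 · P(B_t ≥ a) for a ≥ 0. Since B_t ~ N(0, t), P(B_t ≥ 4.62) = 1 − Φ(4.62/√t) = 1 − Φ(4.62/√16.82) = 1 − Φ(1.1265). So
  P(M_{16.82} ≥ 4.62) = 2(1 − Φ(1.1265)) ≈ 0.2600.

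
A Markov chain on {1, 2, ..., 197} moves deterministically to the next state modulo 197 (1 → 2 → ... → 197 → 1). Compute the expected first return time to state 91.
E[T_91 | X_0 = 91] = 197

The chain cycles deterministically, so starting at state 91 it returns in exactly 197 steps. Equivalently, the stationary distribution is uniform π_j = 1/197 for every state j, so by Kac's formula E[T_91] = 1/π_91 = 197.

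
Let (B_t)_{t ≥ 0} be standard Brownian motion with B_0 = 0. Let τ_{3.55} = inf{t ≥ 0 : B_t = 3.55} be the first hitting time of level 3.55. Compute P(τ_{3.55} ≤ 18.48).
P(τ_{3.55} ≤ 18.48) = 2(1 − Φ(3.55/√18.48)) = 2(1 − Φ(0.8258)) ≈ 0.4089

By the reflection principle for standard BM, P(τ_b ≤ t) = 2 · P(B_t ≥ b). Since B_t ~ N(0, t), P(B_t ≥ 3.55) = 1 − Φ(3.55/√t) = 1 − Φ(3.55/√18.48) = 1 − Φ(0.8258) ≈ 0.20446. Doubling: P(τ_{3.55} ≤ 18.48) ≈ 2 · 0.20446 = 0.40892 ≈ 0.4089.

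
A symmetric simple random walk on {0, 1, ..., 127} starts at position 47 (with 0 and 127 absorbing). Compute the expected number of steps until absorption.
E[τ | X_0 = 47] = 3760

Let v_k = E[τ | X_0 = k]. Boundary: v_0 = v_127 = 0. Recurrence: v_k = 1 + (v_{k-1} + v_{k+1})/2 for 1 ≤ k ≤ 126. The particular solution to v_k − (v_{k-1} + v_{k+1})/2 = 1 is v_k = −k^2. Adding homogeneous solution A + B k and matching boundaries gives v_k = k (127 − k). Substituting k = 47: v_47 = 47 · 80 = 3760.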